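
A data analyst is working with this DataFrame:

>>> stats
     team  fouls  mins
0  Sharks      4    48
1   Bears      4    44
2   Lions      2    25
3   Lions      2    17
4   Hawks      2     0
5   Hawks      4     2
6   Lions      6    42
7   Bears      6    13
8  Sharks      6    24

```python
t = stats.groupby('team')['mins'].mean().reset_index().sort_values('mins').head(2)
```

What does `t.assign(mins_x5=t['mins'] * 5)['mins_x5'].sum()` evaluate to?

group by team, mean of mins:
team
Bears     28.5
Hawks      1.0
Lions     28.0
Sharks    36.0
Name: mins, dtype: float64
reset_index():
     team  mins
0   Bears  28.5
1   Hawks   1.0
2   Lions  28.0
3  Sharks  36.0
sort by mins:
     team  mins
1   Hawks   1.0
2   Lions  28.0
0   Bears  28.5
3  Sharks  36.0
take first 2 rows:
    team  mins
1  Hawks   1.0
2  Lions  28.0
add column mins_x5 = t['mins'] * 5:
    team  mins  mins_x5
1  Hawks   1.0      5.0
2  Lions  28.0    140.0

145.0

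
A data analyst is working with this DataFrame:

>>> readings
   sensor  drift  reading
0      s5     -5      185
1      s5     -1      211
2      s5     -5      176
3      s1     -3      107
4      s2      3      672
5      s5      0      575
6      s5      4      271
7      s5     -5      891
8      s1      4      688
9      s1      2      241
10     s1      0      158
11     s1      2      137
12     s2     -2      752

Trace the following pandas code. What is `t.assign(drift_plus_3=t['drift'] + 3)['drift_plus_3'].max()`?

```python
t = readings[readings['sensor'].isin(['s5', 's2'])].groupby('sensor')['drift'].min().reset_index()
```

filter rows where sensor in ['s5', 's2']:
   sensor  drift  reading
0      s5     -5      185
1      s5     -1      211
2      s5     -5      176
4      s2      3      672
5      s5      0      575
6      s5      4      271
7      s5     -5      891
12     s2     -2      752
group by sensor, min of drift:
sensor
s2   -2
s5   -5
Name: drift, dtype: int64
reset_index():
  sensor  drift
0     s2     -2
1     s5     -5
add column drift_plus_3 = t['drift'] + 3:
  sensor  drift  drift_plus_3
0     s2     -2             1
1     s5     -5            -2

1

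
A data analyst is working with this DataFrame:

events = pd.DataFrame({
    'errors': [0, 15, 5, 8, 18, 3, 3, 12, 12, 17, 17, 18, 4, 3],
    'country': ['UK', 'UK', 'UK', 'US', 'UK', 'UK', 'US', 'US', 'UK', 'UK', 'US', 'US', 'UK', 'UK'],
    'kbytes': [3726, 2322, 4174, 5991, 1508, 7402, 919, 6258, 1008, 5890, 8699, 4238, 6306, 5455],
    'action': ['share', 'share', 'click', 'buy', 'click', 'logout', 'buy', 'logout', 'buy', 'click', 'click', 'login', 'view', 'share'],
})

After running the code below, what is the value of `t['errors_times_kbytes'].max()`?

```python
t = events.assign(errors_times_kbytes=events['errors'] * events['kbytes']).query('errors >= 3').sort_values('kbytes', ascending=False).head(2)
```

add column errors_times_kbytes = events['errors'] * events['kbytes']:
    errors country  kbytes  action  errors_times_kbytes
0        0      UK    3726   share                    0
1       15      UK    2322   share                34830
2        5      UK    4174   click                20870
3        8      US    5991     buy                47928
4       18      UK    1508   click                27144
5        3      UK    7402  logout                22206
6        3      US     919     buy                 2757
7       12      US    6258  logout                75096
8       12      UK    1008     buy                12096
9       17      UK    5890   click               100130
10      17      US    8699   click               147883
11      18      US    4238   login                76284
12       4      UK    6306    view                25224
13       3      UK    5455   share                16365
filter rows where errors >= 3:
    errors country  kbytes  action  errors_times_kbytes
1       15      UK    2322   share                34830
2        5      UK    4174   click                20870
3        8      US    5991     buy                47928
4       18      UK    1508   click                27144
5        3      UK    7402  logout                22206
6        3      US     919     buy                 2757
7       12      US    6258  logout                75096
8       12      UK    1008     buy                12096
9       17      UK    5890   click               100130
10      17      US    8699   click               147883
11      18      US    4238   login                76284
12       4      UK    6306    view                25224
13       3      UK    5455   share                16365
sort by kbytes descending:
    errors country  kbytes  action  errors_times_kbytes
10      17      US    8699   click               147883
5        3      UK    7402  logout                22206
12       4      UK    6306    view                25224
7       12      US    6258  logout                75096
3        8      US    5991     buy                47928
9       17      UK    5890   click               100130
13       3      UK    5455   share                16365
11      18      US    4238   login                76284
2        5      UK    4174   click                20870
1       15      UK    2322   share                34830
4       18      UK    1508   click                27144
8       12      UK    1008     buy                12096
6        3      US     919     buy                 2757
take first 2 rows:
    errors country  kbytes  action  errors_times_kbytes
10      17      US    8699   click               147883
5        3      UK    7402  logout                22206
Finally, max of column 'errors_times_kbytes' = 147883.

147883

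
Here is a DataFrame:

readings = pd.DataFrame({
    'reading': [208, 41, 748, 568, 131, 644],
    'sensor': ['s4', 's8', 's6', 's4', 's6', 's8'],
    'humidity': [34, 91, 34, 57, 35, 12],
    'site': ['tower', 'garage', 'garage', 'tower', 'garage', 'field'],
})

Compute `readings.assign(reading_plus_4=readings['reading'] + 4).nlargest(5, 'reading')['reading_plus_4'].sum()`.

2319

add column reading_plus_4 = readings['reading'] + 4:
   reading sensor  humidity    site  reading_plus_4
0      208     s4        34   tower             212
1       41     s8        91  garage              45
2      748     s6        34  garage             752
3      568     s4        57   tower             572
4      131     s6        35  garage             135
5      644     s8        12   field             648
take 5 rows with largest reading:
   reading sensor  humidity    site  reading_plus_4
2      748     s6        34  garage             752
5      644     s8        12   field             648
3      568     s4        57   tower             572
0      208     s4        34   tower             212
4      131     s6        35  garage             135
Taking the sum of column 'reading_plus_4' gives 2319.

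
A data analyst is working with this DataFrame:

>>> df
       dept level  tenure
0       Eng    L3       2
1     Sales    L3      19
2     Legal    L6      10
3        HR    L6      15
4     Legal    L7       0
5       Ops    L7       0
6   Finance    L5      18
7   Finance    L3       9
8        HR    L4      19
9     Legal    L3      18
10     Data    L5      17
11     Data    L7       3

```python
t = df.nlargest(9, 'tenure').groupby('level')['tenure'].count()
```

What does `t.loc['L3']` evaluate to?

3

take 9 rows with largest tenure:
       dept level  tenure
1     Sales    L3      19
8        HR    L4      19
6   Finance    L5      18
9     Legal    L3      18
10     Data    L5      17
3        HR    L6      15
2     Legal    L6      10
7   Finance    L3       9
11     Data    L7       3
group by level, count of tenure:
level
L3    3
L4    1
L5    2
L6    2
L7    1
Name: tenure, dtype: int64
Then the value at index 'L3': 3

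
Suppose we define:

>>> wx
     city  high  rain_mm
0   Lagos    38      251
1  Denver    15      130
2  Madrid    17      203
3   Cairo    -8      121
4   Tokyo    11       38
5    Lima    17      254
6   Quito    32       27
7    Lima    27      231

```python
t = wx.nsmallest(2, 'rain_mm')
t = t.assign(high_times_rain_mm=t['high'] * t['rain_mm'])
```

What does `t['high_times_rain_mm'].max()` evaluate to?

take 2 rows with smallest rain_mm:
    city  high  rain_mm
6  Quito    32       27
4  Tokyo    11       38
add column high_times_rain_mm = t['high'] * t['rain_mm']:
    city  high  rain_mm  high_times_rain_mm
6  Quito    32       27                 864
4  Tokyo    11       38                 418
max of column 'high_times_rain_mm' → 864

864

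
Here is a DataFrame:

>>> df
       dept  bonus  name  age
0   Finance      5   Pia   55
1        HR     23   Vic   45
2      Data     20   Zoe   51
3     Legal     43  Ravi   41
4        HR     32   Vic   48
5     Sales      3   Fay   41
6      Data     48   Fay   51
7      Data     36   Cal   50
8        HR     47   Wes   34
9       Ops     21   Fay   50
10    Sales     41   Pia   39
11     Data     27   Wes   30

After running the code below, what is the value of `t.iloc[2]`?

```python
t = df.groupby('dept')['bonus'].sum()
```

102

group by dept, sum of bonus:
dept
Data       131
Finance      5
HR         102
Legal       43
Ops         21
Sales       44
Name: bonus, dtype: int64
Taking the value at position 2 gives 102.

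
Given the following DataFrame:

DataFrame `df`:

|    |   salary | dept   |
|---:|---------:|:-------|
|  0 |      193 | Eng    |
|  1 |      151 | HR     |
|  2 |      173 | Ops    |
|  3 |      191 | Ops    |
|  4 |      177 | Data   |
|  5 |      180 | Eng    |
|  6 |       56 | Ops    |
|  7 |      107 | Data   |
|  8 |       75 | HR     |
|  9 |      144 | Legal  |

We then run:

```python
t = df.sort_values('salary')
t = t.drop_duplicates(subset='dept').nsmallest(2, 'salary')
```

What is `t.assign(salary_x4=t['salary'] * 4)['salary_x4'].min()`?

sort by salary:
   salary   dept
6      56    Ops
8      75     HR
7     107   Data
9     144  Legal
1     151     HR
2     173    Ops
4     177   Data
5     180    Eng
3     191    Ops
0     193    Eng
drop duplicate dept (keep=first):
   salary   dept
6      56    Ops
8      75     HR
7     107   Data
9     144  Legal
5     180    Eng
take 2 rows with smallest salary:
   salary dept
6      56  Ops
8      75   HR
add column salary_x4 = t['salary'] * 4:
   salary dept  salary_x4
6      56  Ops        224
8      75   HR        300
The min of column 'salary_x4' is 224.

224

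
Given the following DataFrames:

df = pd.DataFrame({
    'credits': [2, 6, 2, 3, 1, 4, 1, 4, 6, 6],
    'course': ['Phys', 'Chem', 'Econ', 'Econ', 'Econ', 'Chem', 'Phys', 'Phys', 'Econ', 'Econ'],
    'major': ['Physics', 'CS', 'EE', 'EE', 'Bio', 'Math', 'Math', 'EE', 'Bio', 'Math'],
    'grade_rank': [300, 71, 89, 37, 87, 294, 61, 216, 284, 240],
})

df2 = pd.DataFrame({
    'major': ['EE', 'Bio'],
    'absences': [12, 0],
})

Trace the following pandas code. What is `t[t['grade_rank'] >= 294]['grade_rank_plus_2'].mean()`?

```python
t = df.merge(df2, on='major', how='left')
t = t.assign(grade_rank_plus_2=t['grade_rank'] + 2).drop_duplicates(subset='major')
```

299.0

merge on 'major' (how='left') → 10 rows:
   credits course    major  grade_rank  absences
0        2   Phys  Physics         300       NaN
1        6   Chem       CS          71       NaN
2        2   Econ       EE          89      12.0
3        3   Econ       EE          37      12.0
4        1   Econ      Bio          87       0.0
5        4   Chem     Math         294       NaN
6        1   Phys     Math          61       NaN
7        4   Phys       EE         216      12.0
8        6   Econ      Bio         284       0.0
9        6   Econ     Math         240       NaN
add column grade_rank_plus_2 = t['grade_rank'] + 2:
   credits course    major  grade_rank  absences  grade_rank_plus_2
0        2   Phys  Physics         300       NaN                302
1        6   Chem       CS          71       NaN                 73
2        2   Econ       EE          89      12.0                 91
3        3   Econ       EE          37      12.0                 39
4        1   Econ      Bio          87       0.0                 89
5        4   Chem     Math         294       NaN                296
6        1   Phys     Math          61       NaN                 63
7        4   Phys       EE         216      12.0                218
8        6   Econ      Bio         284       0.0                286
9        6   Econ     Math         240       NaN                242
drop duplicate major (keep=first):
   credits course    major  grade_rank  absences  grade_rank_plus_2
0        2   Phys  Physics         300       NaN                302
1        6   Chem       CS          71       NaN                 73
2        2   Econ       EE          89      12.0                 91
4        1   Econ      Bio          87       0.0                 89
5        4   Chem     Math         294       NaN                296
filter rows where grade_rank >= 294:
   credits course    major  grade_rank  absences  grade_rank_plus_2
0        2   Phys  Physics         300       NaN                302
5        4   Chem     Math         294       NaN                296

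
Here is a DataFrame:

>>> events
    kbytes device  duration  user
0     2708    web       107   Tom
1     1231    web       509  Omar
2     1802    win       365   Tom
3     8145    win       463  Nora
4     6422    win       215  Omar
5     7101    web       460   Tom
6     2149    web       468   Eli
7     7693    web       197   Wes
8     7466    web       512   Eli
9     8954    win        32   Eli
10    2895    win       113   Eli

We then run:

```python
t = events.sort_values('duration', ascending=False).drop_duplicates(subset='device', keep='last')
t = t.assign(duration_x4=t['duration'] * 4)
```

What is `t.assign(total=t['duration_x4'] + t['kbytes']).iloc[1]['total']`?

9082

sort by duration descending:
    kbytes device  duration  user
8     7466    web       512   Eli
1     1231    web       509  Omar
6     2149    web       468   Eli
3     8145    win       463  Nora
5     7101    web       460   Tom
2     1802    win       365   Tom
4     6422    win       215  Omar
7     7693    web       197   Wes
10    2895    win       113   Eli
0     2708    web       107   Tom
9     8954    win        32   Eli
drop duplicate device (keep=last):
   kbytes device  duration user
0    2708    web       107  Tom
9    8954    win        32  Eli
add column duration_x4 = t['duration'] * 4:
   kbytes device  duration user  duration_x4
0    2708    web       107  Tom          428
9    8954    win        32  Eli          128
add column total = t['duration_x4'] + t['kbytes']:
   kbytes device  duration user  duration_x4  total
0    2708    web       107  Tom          428   3136
9    8954    win        32  Eli          128   9082
Then the value at position 1, column 'total': 9082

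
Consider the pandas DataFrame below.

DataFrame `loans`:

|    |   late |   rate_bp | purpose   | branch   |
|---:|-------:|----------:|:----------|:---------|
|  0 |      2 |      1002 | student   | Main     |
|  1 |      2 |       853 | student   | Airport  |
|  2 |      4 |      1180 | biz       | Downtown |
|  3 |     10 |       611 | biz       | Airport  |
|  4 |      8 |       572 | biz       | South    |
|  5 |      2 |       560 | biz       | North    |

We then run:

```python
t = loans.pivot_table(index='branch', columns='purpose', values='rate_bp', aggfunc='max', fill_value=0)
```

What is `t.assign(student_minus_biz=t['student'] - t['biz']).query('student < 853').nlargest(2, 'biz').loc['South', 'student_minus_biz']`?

-572

pivot: rows=branch, cols=purpose, max(rate_bp):
purpose    biz  student
branch                 
Airport    611      853
Downtown  1180        0
Main         0     1002
North      560        0
South      572        0
add column student_minus_biz = t['student'] - t['biz']:
purpose    biz  student  student_minus_biz
branch                                    
Airport    611      853                242
Downtown  1180        0              -1180
Main         0     1002               1002
North      560        0               -560
South      572        0               -572
filter rows where student < 853:
purpose    biz  student  student_minus_biz
branch                                    
Downtown  1180        0              -1180
North      560        0               -560
South      572        0               -572
take 2 rows with largest biz:
purpose    biz  student  student_minus_biz
branch                                    
Downtown  1180        0              -1180
South      572        0               -572
Taking the value at row 'South', column 'student_minus_biz' gives -572.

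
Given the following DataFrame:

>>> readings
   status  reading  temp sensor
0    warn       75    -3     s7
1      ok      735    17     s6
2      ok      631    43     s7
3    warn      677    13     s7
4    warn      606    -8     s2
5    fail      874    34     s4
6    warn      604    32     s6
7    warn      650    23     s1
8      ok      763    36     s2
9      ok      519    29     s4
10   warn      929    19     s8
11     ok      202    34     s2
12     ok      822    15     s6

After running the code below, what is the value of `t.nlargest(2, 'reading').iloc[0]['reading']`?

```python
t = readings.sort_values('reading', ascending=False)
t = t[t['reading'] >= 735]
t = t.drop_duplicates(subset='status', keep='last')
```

929

sort by reading descending:
   status  reading  temp sensor
10   warn      929    19     s8
5    fail      874    34     s4
12     ok      822    15     s6
8      ok      763    36     s2
1      ok      735    17     s6
3    warn      677    13     s7
7    warn      650    23     s1
2      ok      631    43     s7
4    warn      606    -8     s2
6    warn      604    32     s6
9      ok      519    29     s4
11     ok      202    34     s2
0    warn       75    -3     s7
filter rows where reading >= 735:
   status  reading  temp sensor
10   warn      929    19     s8
5    fail      874    34     s4
12     ok      822    15     s6
8      ok      763    36     s2
1      ok      735    17     s6
drop duplicate status (keep=last):
   status  reading  temp sensor
10   warn      929    19     s8
5    fail      874    34     s4
1      ok      735    17     s6
take 2 rows with largest reading:
   status  reading  temp sensor
10   warn      929    19     s8
5    fail      874    34     s4
Finally, value at position 0, column 'reading' = 929.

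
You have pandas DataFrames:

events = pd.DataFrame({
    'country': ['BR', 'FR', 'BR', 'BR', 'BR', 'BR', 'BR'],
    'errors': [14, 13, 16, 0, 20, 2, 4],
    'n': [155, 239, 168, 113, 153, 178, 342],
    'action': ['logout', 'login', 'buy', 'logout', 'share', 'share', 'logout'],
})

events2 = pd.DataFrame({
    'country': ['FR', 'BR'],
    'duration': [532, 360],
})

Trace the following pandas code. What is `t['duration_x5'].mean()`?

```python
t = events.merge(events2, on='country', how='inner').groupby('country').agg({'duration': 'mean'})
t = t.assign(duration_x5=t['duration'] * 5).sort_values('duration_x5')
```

2230.0

merge on 'country' (how='inner') → 7 rows:
  country  errors    n  action  duration
0      BR      14  155  logout       360
1      FR      13  239   login       532
2      BR      16  168     buy       360
3      BR       0  113  logout       360
4      BR      20  153   share       360
5      BR       2  178   share       360
6      BR       4  342  logout       360
group by country, mean of duration:
         duration
country          
BR          360.0
FR          532.0
add column duration_x5 = t['duration'] * 5:
         duration  duration_x5
country                       
BR          360.0       1800.0
FR          532.0       2660.0
sort by duration_x5:
         duration  duration_x5
country                       
BR          360.0       1800.0
FR          532.0       2660.0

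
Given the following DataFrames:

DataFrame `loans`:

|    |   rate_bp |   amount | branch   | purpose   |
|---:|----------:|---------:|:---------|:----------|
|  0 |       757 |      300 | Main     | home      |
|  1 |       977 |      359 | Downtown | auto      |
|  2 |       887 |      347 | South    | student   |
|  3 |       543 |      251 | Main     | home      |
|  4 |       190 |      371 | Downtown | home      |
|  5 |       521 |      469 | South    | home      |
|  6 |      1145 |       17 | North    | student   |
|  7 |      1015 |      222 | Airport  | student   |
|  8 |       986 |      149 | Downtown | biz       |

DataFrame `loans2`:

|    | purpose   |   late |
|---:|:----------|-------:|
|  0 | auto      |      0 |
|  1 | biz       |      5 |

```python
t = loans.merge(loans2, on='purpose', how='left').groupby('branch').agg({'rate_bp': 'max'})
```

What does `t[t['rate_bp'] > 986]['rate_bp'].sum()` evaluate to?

2160

merge on 'purpose' (how='left') → 9 rows:
   rate_bp  amount    branch  purpose  late
0      757     300      Main     home   NaN
1      977     359  Downtown     auto   0.0
2      887     347     South  student   NaN
3      543     251      Main     home   NaN
4      190     371  Downtown     home   NaN
5      521     469     South     home   NaN
6     1145      17     North  student   NaN
7     1015     222   Airport  student   NaN
8      986     149  Downtown      biz   5.0
group by branch, max of rate_bp:
          rate_bp
branch           
Airport      1015
Downtown      986
Main          757
North        1145
South         887
filter rows where rate_bp > 986:
         rate_bp
branch          
Airport     1015
North       1145
Hence 2160.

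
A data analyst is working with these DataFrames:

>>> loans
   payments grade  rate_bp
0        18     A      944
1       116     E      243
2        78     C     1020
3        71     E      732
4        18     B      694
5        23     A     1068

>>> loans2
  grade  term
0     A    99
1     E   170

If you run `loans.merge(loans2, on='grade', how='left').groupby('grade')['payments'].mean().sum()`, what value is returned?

210.0

merge on 'grade' (how='left') → 6 rows:
   payments grade  rate_bp   term
0        18     A      944   99.0
1       116     E      243  170.0
2        78     C     1020    NaN
3        71     E      732  170.0
4        18     B      694    NaN
5        23     A     1068   99.0
group by grade, mean of payments:
grade
A    20.5
B    18.0
C    78.0
E    93.5
Name: payments, dtype: float64
The sum of the resulting series is 210.0.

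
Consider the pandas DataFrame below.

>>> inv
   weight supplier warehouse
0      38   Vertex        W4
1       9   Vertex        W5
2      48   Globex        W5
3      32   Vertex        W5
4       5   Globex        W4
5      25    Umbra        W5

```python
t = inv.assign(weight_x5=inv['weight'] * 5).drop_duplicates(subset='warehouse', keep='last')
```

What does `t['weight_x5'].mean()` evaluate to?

75.0

add column weight_x5 = inv['weight'] * 5:
   weight supplier warehouse  weight_x5
0      38   Vertex        W4        190
1       9   Vertex        W5         45
2      48   Globex        W5        240
3      32   Vertex        W5        160
4       5   Globex        W4         25
5      25    Umbra        W5        125
drop duplicate warehouse (keep=last):
   weight supplier warehouse  weight_x5
4       5   Globex        W4         25
5      25    Umbra        W5        125
The mean of column 'weight_x5' is 75.0.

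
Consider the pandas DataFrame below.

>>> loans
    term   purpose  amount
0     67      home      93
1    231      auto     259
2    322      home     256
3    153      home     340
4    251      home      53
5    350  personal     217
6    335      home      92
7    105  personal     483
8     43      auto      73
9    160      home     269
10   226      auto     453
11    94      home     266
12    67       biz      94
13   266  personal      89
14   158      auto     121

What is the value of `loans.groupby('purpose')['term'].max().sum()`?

983

group by purpose, max of term:
purpose
auto        231
biz          67
home        335
personal    350
Name: term, dtype: int64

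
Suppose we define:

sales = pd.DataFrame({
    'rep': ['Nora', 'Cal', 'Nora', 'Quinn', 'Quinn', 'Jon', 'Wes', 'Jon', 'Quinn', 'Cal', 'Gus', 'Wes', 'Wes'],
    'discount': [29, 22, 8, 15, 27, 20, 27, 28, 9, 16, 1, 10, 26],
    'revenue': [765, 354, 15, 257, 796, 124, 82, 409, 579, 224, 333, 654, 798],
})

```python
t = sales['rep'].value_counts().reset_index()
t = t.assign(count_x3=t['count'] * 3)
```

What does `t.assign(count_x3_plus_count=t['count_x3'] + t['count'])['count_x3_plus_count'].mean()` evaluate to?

8.66666666667

value_counts of rep:
rep
Quinn    3
Wes      3
Nora     2
Cal      2
Jon      2
Gus      1
Name: count, dtype: int64
reset_index():
     rep  count
0  Quinn      3
1    Wes      3
2   Nora      2
3    Cal      2
4    Jon      2
5    Gus      1
add column count_x3 = t['count'] * 3:
     rep  count  count_x3
0  Quinn      3         9
1    Wes      3         9
2   Nora      2         6
3    Cal      2         6
4    Jon      2         6
5    Gus      1         3
add column count_x3_plus_count = t['count_x3'] + t['count']:
     rep  count  count_x3  count_x3_plus_count
0  Quinn      3         9                   12
1    Wes      3         9                   12
2   Nora      2         6                    8
3    Cal      2         6                    8
4    Jon      2         6                    8
5    Gus      1         3                    4
Then the mean of column 'count_x3_plus_count': 8.66666666667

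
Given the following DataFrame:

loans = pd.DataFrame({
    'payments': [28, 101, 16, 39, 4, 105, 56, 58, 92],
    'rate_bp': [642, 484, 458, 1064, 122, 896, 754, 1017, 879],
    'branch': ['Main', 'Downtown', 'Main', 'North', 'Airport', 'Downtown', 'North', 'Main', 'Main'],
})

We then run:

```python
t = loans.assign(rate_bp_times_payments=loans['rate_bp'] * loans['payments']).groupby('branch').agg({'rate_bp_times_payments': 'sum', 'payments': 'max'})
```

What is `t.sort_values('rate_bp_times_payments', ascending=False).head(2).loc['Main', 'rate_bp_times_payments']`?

add column rate_bp_times_payments = loans['rate_bp'] * loans['payments']:
   payments  rate_bp    branch  rate_bp_times_payments
0        28      642      Main                   17976
1       101      484  Downtown                   48884
2        16      458      Main                    7328
3        39     1064     North                   41496
4         4      122   Airport                     488
5       105      896  Downtown                   94080
6        56      754     North                   42224
7        58     1017      Main                   58986
8        92      879      Main                   80868
group by branch: sum(rate_bp_times_payments), max(payments):
          rate_bp_times_payments  payments
branch                                    
Airport                      488         4
Downtown                  142964       105
Main                      165158        92
North                      83720        56
sort by rate_bp_times_payments descending:
          rate_bp_times_payments  payments
branch                                    
Main                      165158        92
Downtown                  142964       105
North                      83720        56
Airport                      488         4
take first 2 rows:
          rate_bp_times_payments  payments
branch                                    
Main                      165158        92
Downtown                  142964       105
Taking the value at row 'Main', column 'rate_bp_times_payments' gives 165158.

165158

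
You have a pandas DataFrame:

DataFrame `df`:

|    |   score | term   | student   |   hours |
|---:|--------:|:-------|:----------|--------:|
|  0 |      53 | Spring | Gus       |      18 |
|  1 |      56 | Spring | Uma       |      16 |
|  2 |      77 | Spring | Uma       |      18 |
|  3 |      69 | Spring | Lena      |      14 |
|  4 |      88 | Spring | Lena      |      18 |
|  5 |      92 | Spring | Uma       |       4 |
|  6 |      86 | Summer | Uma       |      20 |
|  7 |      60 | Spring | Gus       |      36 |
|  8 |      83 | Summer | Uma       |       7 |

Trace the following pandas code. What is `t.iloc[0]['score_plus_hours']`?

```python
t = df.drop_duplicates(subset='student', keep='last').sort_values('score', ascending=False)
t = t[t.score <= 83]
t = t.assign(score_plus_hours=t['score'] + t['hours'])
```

90

drop duplicate student (keep=last):
   score    term student  hours
4     88  Spring    Lena     18
7     60  Spring     Gus     36
8     83  Summer     Uma      7
sort by score descending:
   score    term student  hours
4     88  Spring    Lena     18
8     83  Summer     Uma      7
7     60  Spring     Gus     36
filter rows where score <= 83:
   score    term student  hours
8     83  Summer     Uma      7
7     60  Spring     Gus     36
add column score_plus_hours = t['score'] + t['hours']:
   score    term student  hours  score_plus_hours
8     83  Summer     Uma      7                90
7     60  Spring     Gus     36                96
Taking the value at position 0, column 'score_plus_hours' gives 90.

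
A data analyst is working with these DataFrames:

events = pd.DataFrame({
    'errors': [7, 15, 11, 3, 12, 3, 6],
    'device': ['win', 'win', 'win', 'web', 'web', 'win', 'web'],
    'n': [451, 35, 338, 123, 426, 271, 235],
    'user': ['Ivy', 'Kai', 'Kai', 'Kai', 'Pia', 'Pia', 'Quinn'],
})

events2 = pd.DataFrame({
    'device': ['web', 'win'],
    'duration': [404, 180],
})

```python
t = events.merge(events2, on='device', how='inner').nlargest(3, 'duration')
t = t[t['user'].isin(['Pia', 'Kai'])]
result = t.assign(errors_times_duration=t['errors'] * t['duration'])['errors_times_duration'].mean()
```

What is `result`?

3030.0

merge on 'device' (how='inner') → 7 rows:
   errors device    n   user  duration
0       7    win  451    Ivy       180
1      15    win   35    Kai       180
2      11    win  338    Kai       180
3       3    web  123    Kai       404
4      12    web  426    Pia       404
5       3    win  271    Pia       180
6       6    web  235  Quinn       404
take 3 rows with largest duration:
   errors device    n   user  duration
3       3    web  123    Kai       404
4      12    web  426    Pia       404
6       6    web  235  Quinn       404
filter rows where user in ['Pia', 'Kai']:
   errors device    n user  duration
3       3    web  123  Kai       404
4      12    web  426  Pia       404
add column errors_times_duration = t['errors'] * t['duration']:
   errors device    n user  duration  errors_times_duration
3       3    web  123  Kai       404                   1212
4      12    web  426  Pia       404                   4848
Finally, mean of column 'errors_times_duration' = 3030.0.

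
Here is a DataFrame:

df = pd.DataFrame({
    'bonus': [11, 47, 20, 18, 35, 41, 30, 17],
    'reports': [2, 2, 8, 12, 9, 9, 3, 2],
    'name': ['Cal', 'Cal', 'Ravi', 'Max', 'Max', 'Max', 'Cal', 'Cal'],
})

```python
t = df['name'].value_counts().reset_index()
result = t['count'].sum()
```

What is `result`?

value_counts of name:
name
Cal     4
Max     3
Ravi    1
Name: count, dtype: int64
reset_index():
   name  count
0   Cal      4
1   Max      3
2  Ravi      1

8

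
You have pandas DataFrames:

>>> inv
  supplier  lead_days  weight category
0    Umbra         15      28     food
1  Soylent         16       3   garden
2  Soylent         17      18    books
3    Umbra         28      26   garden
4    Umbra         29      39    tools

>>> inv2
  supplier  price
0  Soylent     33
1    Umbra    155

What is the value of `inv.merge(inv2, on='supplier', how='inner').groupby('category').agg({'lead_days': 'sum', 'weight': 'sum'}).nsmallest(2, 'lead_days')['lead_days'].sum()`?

32

merge on 'supplier' (how='inner') → 5 rows:
  supplier  lead_days  weight category  price
0    Umbra         15      28     food    155
1  Soylent         16       3   garden     33
2  Soylent         17      18    books     33
3    Umbra         28      26   garden    155
4    Umbra         29      39    tools    155
group by category: sum(lead_days), sum(weight):
          lead_days  weight
category                   
books            17      18
food             15      28
garden           44      29
tools            29      39
take 2 rows with smallest lead_days:
          lead_days  weight
category                   
food             15      28
books            17      18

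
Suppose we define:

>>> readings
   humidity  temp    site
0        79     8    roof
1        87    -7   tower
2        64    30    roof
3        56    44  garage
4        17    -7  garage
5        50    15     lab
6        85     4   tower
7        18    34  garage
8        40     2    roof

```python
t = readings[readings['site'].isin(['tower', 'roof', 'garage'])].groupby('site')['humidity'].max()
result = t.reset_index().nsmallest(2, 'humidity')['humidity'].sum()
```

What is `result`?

filter rows where site in ['tower', 'roof', 'garage']:
   humidity  temp    site
0        79     8    roof
1        87    -7   tower
2        64    30    roof
3        56    44  garage
4        17    -7  garage
6        85     4   tower
7        18    34  garage
8        40     2    roof
group by site, max of humidity:
site
garage    56
roof      79
tower     87
Name: humidity, dtype: int64
reset_index():
     site  humidity
0  garage        56
1    roof        79
2   tower        87
take 2 rows with smallest humidity:
     site  humidity
0  garage        56
1    roof        79
Then the sum of column 'humidity': 135

135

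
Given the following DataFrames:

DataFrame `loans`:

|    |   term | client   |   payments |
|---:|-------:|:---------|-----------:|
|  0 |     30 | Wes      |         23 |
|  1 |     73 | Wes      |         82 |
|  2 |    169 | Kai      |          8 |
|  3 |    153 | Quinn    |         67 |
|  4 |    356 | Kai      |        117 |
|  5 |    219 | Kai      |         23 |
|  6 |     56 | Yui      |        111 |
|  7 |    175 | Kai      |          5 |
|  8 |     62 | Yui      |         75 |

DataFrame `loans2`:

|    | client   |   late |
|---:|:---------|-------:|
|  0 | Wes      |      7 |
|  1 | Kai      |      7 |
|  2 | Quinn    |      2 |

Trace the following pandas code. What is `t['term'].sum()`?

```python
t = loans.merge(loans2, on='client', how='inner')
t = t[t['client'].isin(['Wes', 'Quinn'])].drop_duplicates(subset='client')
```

merge on 'client' (how='inner') → 7 rows:
   term client  payments  late
0    30    Wes        23     7
1    73    Wes        82     7
2   169    Kai         8     7
3   153  Quinn        67     2
4   356    Kai       117     7
5   219    Kai        23     7
6   175    Kai         5     7
filter rows where client in ['Wes', 'Quinn']:
   term client  payments  late
0    30    Wes        23     7
1    73    Wes        82     7
3   153  Quinn        67     2
drop duplicate client (keep=first):
   term client  payments  late
0    30    Wes        23     7
3   153  Quinn        67     2

183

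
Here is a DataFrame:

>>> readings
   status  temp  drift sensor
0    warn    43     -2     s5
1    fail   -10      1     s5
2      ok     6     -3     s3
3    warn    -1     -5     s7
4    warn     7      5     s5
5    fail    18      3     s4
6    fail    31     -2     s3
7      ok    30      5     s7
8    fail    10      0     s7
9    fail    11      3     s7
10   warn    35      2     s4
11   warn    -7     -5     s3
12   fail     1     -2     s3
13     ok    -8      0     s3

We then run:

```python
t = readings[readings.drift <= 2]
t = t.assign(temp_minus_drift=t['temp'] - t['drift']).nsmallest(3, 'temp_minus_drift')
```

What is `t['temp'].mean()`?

filter rows where drift <= 2:
   status  temp  drift sensor
0    warn    43     -2     s5
1    fail   -10      1     s5
2      ok     6     -3     s3
3    warn    -1     -5     s7
6    fail    31     -2     s3
8    fail    10      0     s7
10   warn    35      2     s4
11   warn    -7     -5     s3
12   fail     1     -2     s3
13     ok    -8      0     s3
add column temp_minus_drift = t['temp'] - t['drift']:
   status  temp  drift sensor  temp_minus_drift
0    warn    43     -2     s5                45
1    fail   -10      1     s5               -11
2      ok     6     -3     s3                 9
3    warn    -1     -5     s7                 4
6    fail    31     -2     s3                33
8    fail    10      0     s7                10
10   warn    35      2     s4                33
11   warn    -7     -5     s3                -2
12   fail     1     -2     s3                 3
13     ok    -8      0     s3                -8
take 3 rows with smallest temp_minus_drift:
   status  temp  drift sensor  temp_minus_drift
1    fail   -10      1     s5               -11
13     ok    -8      0     s3                -8
11   warn    -7     -5     s3                -2

-8.33333333333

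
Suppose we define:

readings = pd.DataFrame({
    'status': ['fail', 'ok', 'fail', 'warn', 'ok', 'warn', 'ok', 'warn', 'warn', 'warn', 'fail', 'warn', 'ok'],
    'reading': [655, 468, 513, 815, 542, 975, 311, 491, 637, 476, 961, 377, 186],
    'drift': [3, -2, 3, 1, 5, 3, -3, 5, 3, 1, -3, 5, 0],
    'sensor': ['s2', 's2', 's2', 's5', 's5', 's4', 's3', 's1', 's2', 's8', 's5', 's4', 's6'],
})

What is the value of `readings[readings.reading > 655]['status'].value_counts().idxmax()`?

warn

filter rows where reading > 655:
   status  reading  drift sensor
3    warn      815      1     s5
5    warn      975      3     s4
10   fail      961     -3     s5
value_counts of status:
status
warn    2
fail    1
Name: count, dtype: int64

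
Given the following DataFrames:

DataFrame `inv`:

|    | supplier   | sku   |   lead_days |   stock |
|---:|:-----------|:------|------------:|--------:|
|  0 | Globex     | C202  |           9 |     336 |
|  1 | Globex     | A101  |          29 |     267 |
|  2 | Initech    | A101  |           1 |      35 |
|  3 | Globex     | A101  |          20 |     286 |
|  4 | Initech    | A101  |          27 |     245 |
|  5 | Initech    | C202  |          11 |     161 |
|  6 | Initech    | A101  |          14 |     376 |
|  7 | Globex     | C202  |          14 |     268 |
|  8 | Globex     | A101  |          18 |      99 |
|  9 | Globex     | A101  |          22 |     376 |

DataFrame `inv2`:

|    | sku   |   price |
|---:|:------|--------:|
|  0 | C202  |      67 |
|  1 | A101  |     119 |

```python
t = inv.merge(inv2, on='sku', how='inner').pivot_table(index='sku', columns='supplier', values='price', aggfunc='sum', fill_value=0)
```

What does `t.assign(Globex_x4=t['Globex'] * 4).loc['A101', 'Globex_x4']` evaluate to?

1904

merge on 'sku' (how='inner') → 10 rows:
  supplier   sku  lead_days  stock  price
0   Globex  C202          9    336     67
1   Globex  A101         29    267    119
2  Initech  A101          1     35    119
3   Globex  A101         20    286    119
4  Initech  A101         27    245    119
5  Initech  C202         11    161     67
6  Initech  A101         14    376    119
7   Globex  C202         14    268     67
8   Globex  A101         18     99    119
9   Globex  A101         22    376    119
pivot: rows=sku, cols=supplier, sum(price):
supplier  Globex  Initech
sku                      
A101         476      357
C202         134       67
add column Globex_x4 = t['Globex'] * 4:
supplier  Globex  Initech  Globex_x4
sku                                 
A101         476      357       1904
C202         134       67        536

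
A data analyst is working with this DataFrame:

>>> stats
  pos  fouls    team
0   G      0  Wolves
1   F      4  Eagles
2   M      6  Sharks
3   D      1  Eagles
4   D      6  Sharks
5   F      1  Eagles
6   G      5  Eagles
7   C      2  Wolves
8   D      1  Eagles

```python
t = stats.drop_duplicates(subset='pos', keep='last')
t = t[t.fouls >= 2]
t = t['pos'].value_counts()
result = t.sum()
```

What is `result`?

3

drop duplicate pos (keep=last):
  pos  fouls    team
2   M      6  Sharks
5   F      1  Eagles
6   G      5  Eagles
7   C      2  Wolves
8   D      1  Eagles
filter rows where fouls >= 2:
  pos  fouls    team
2   M      6  Sharks
6   G      5  Eagles
7   C      2  Wolves
value_counts of pos:
pos
M    1
G    1
C    1
Name: count, dtype: int64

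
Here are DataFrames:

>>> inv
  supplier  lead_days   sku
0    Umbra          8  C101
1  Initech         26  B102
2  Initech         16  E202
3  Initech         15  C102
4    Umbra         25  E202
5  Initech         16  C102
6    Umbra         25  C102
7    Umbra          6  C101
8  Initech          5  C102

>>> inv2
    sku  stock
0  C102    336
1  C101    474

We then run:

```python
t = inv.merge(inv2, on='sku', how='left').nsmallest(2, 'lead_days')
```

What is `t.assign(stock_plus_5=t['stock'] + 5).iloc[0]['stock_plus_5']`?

341.0

merge on 'sku' (how='left') → 9 rows:
  supplier  lead_days   sku  stock
0    Umbra          8  C101  474.0
1  Initech         26  B102    NaN
2  Initech         16  E202    NaN
3  Initech         15  C102  336.0
4    Umbra         25  E202    NaN
5  Initech         16  C102  336.0
6    Umbra         25  C102  336.0
7    Umbra          6  C101  474.0
8  Initech          5  C102  336.0
take 2 rows with smallest lead_days:
  supplier  lead_days   sku  stock
8  Initech          5  C102  336.0
7    Umbra          6  C101  474.0
add column stock_plus_5 = t['stock'] + 5:
  supplier  lead_days   sku  stock  stock_plus_5
8  Initech          5  C102  336.0         341.0
7    Umbra          6  C101  474.0         479.0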